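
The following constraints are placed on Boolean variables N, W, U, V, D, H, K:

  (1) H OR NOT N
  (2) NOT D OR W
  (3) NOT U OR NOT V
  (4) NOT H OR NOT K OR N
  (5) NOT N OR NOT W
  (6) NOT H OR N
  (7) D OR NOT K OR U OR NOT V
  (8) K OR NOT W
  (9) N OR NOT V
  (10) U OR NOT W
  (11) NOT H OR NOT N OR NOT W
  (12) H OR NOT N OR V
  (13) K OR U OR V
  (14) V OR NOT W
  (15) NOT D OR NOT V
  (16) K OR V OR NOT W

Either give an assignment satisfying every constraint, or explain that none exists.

Set N = False.
  then (NOT H OR N) forces H = False.
  then (N OR NOT V) forces V = False.
  then (V OR NOT W) forces W = False.
  then (NOT D OR W) forces D = False.
Set U = True.
Set K = True.
All clauses satisfied.

N = False, W = False, U = True, V = False, D = False, H = False, K = True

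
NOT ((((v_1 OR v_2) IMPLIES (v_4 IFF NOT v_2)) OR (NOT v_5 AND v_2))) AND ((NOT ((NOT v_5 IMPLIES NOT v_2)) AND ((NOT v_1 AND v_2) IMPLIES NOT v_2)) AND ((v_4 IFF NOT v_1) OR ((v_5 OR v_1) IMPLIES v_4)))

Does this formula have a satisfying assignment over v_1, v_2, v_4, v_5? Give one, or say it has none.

UNSATISFIABLE

Case v_2 = True: the formula simplifies to NOT ((NOT v_4 OR NOT v_5)) AND ((NOT v_5 AND v_1) AND ((v_4 IFF NOT v_1) OR ((v_5 OR v_1) IMPLIES v_4))).
  v_5 = True: the conjunct NOT v_5 is False.
  v_5 = False: the conjunct NOT ((NOT v_4 OR NOT v_5)) becomes NOT ((NOT v_4 OR True)) = False.
Case v_2 = False: the conjunct NOT ((NOT v_5 IMPLIES NOT v_2)) becomes NOT ((NOT v_5 IMPLIES True)) = False.
Both cases fail — unsatisfiable.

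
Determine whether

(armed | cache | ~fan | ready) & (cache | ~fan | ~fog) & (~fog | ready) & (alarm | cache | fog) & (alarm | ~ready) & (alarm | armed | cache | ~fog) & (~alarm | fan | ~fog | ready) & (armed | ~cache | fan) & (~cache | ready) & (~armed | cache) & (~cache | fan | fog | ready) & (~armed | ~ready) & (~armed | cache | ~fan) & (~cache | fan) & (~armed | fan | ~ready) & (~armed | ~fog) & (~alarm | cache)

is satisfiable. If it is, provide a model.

fog = False, armed = False, cache = True, fan = True, ready = True, alarm = True

Set fog = False.
Try armed = True:
  (~armed | cache) forces cache = True.
  (~cache | ready) forces ready = True.
  clause (~armed | ~ready) is falsified — backtrack.
So armed = False.
Set cache = True.
  then (armed | ~cache | fan) forces fan = True.
  then (~cache | ready) forces ready = True.
  then (alarm | ~ready) forces alarm = True.
All clauses satisfied.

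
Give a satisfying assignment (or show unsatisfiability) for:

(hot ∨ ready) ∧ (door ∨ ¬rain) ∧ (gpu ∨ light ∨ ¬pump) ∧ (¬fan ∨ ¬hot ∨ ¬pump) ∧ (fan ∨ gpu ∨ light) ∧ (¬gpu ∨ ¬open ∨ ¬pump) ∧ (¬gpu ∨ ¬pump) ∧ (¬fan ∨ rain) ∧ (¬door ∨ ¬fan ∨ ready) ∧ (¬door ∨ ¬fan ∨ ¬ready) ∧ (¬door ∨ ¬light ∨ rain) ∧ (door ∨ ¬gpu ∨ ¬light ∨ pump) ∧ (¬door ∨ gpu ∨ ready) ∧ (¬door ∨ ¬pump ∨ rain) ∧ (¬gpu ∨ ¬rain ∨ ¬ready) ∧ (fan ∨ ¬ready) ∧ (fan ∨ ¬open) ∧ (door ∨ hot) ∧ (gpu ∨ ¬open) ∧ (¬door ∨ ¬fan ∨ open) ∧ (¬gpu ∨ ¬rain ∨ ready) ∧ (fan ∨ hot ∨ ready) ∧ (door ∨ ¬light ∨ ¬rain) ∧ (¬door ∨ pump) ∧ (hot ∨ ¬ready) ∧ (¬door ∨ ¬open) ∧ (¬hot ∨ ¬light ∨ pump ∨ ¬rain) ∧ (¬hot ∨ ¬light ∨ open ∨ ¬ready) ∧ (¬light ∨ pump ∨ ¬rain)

Set pump = True.
  then (¬gpu ∨ ¬pump) forces gpu = False.
  then (gpu ∨ ¬open) forces open = False.
  then (gpu ∨ light ∨ ¬pump) forces light = True.
Set fan = False.
  then (fan ∨ ¬ready) forces ready = False.
  then (fan ∨ hot ∨ ready) forces hot = True.
  then (¬door ∨ gpu ∨ ready) forces door = False.
  then (door ∨ ¬light ∨ ¬rain) forces rain = False.
All clauses satisfied.

pump: True, light: True, fan: False, ready: False, open: False, rain: False, hot: True, gpu: False, door: False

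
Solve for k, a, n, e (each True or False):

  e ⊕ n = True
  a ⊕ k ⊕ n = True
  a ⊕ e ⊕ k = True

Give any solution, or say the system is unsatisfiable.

Adding constraints 1, 2, 3 mod 2: every variable appears an even number of times on the left, so the left side is 0.
But the right sides sum to 1 (mod 2). 0 ≠ 1 — the system is inconsistent.

No satisfying assignment exists.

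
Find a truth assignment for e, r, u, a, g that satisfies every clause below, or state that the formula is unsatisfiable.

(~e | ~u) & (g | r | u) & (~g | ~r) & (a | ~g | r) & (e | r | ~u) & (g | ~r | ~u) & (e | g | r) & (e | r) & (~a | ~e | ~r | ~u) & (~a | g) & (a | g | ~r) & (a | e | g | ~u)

e: True, r: False, u: False, a: True, g: True

Try e = False:
  (e | r) forces r = True.
  (~g | ~r) forces g = False.
  (g | ~r | ~u) forces u = False.
  (~a | g) forces a = False.
  clause (a | g | ~r) is falsified — backtrack.
So e = True.
  then (~e | ~u) forces u = False.
Set r = False.
  then (g | r | u) forces g = True.
  then (a | ~g | r) forces a = True.
All clauses satisfied.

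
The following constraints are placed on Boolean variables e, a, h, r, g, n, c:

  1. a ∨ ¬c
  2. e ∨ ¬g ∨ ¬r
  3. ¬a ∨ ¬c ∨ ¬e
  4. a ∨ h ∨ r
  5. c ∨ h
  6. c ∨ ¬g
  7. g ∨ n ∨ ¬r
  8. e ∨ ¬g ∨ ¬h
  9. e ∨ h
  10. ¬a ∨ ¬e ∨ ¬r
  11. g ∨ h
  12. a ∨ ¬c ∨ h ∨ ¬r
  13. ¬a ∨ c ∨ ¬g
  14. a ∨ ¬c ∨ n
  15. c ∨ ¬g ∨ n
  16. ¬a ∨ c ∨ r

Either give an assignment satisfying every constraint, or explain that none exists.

Set e = False.
  then (e ∨ h) forces h = True.
  then (e ∨ ¬g ∨ ¬h) forces g = False.
Set a = True.
Set r = True.
  then (g ∨ n ∨ ¬r) forces n = True.
Set c = False.
All clauses satisfied.

e = False, a = True, h = True, r = True, g = False, n = True, c = False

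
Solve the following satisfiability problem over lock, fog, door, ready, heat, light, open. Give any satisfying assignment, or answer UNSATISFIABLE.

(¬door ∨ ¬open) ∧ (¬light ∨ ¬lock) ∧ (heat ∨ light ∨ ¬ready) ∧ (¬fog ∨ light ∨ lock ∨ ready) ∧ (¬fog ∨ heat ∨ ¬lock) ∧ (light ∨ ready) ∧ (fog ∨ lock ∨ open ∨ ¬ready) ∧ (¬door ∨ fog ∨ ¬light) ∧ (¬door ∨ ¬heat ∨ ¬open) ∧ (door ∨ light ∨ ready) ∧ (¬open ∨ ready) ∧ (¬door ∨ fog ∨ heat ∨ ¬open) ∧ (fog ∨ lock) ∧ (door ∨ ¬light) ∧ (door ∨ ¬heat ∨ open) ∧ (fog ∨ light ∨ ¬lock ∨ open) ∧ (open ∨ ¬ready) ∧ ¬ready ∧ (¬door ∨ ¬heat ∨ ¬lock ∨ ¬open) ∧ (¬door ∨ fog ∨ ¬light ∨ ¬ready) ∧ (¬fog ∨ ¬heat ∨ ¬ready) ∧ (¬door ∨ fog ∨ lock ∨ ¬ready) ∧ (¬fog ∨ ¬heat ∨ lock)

Unit clause (¬ready) forces ready = False.
In (light ∨ ready) only light is left, so light = True.
In (¬open ∨ ready) only ¬open is left, so open = False.
In (door ∨ ¬light) only door is left, so door = True.
In (¬light ∨ ¬lock) only ¬lock is left, so lock = False.
In (¬door ∨ fog ∨ ¬light) only fog is left, so fog = True.
In (¬fog ∨ ¬heat ∨ lock) only ¬heat is left, so heat = False.
All clauses satisfied.

lock = False, fog = True, door = True, ready = False, heat = False, light = True, open = False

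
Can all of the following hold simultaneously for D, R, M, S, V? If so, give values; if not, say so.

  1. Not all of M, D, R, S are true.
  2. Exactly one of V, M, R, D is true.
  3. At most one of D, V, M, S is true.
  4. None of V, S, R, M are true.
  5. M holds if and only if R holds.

D: True; R: False; M: False; S: False; V: False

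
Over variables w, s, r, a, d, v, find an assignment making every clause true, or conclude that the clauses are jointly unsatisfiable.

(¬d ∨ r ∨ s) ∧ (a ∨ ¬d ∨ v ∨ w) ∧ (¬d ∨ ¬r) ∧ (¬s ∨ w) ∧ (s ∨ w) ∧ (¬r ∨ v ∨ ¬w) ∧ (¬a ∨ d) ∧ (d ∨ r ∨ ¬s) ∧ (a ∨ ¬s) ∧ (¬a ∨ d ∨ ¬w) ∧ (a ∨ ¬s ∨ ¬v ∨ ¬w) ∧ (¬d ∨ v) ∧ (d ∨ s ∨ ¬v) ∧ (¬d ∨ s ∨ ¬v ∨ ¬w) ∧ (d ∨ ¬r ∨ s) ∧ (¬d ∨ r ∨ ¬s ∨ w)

Try w = False:
  (¬s ∨ w) forces s = False.
  clause (s ∨ w) is falsified — backtrack.
So w = True.
Set s = False.
Set r = False.
  then (¬d ∨ r ∨ s) forces d = False.
  then (¬a ∨ d) forces a = False.
  then (d ∨ s ∨ ¬v) forces v = False.
All clauses satisfied.

w: True; s: False; r: False; a: False; d: False; v: False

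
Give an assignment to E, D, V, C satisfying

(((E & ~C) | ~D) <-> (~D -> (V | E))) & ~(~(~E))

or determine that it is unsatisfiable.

E = False; D = False; V = True; C = False

  ((E & ~C) | ~D) <-> (~D -> (V | E)) = True
    (E & ~C) | ~D = True
      E & ~C = False
        ~C = True
      ~D = True
    ~D -> (V | E) = True
      ~D = True
      V | E = True
  ~(~(~E)) = True
    ~(~E) = False
      ~E = True
Both conjuncts True, so the formula holds.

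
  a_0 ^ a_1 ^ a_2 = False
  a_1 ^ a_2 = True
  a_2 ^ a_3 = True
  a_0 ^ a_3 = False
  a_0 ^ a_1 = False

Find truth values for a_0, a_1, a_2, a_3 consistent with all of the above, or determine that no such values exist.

a_0 = True, a_1 = True, a_2 = False, a_3 = True

a_0 ^ a_1 ^ a_2 = T ^ T ^ F = False ✓
a_1 ^ a_2 = T ^ F = True ✓
a_2 ^ a_3 = F ^ T = True ✓
a_0 ^ a_3 = T ^ T = False ✓
a_0 ^ a_1 = T ^ T = False ✓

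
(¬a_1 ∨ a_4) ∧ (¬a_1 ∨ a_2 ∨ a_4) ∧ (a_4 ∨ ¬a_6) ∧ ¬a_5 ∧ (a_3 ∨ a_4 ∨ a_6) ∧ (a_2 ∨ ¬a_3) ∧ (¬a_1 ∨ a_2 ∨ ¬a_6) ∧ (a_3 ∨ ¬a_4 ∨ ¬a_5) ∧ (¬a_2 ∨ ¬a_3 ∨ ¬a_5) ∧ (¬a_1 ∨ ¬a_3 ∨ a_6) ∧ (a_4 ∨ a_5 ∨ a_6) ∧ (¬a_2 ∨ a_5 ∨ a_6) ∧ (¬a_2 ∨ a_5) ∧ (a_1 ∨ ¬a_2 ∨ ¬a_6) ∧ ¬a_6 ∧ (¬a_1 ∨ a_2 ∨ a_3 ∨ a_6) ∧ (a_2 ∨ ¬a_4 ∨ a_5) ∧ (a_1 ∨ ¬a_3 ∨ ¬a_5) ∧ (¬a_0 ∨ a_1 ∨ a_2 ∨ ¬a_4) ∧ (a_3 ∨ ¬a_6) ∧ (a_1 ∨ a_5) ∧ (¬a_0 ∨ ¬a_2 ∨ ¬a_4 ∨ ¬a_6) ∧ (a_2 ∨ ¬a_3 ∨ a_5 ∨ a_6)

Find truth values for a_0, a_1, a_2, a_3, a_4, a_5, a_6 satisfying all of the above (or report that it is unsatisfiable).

The formula is unsatisfiable.

Case a_6 = True:
  Clause (¬a_6) is falsified — contradiction.
Case a_6 = False:
  (¬a_5) forces a_5 = False.
  (a_4 ∨ a_5 ∨ a_6) forces a_4 = True.
  (¬a_2 ∨ a_5 ∨ a_6) forces a_2 = False.
  Clause (a_2 ∨ ¬a_4 ∨ a_5) is falsified — contradiction.
Both cases fail, so the formula is unsatisfiable.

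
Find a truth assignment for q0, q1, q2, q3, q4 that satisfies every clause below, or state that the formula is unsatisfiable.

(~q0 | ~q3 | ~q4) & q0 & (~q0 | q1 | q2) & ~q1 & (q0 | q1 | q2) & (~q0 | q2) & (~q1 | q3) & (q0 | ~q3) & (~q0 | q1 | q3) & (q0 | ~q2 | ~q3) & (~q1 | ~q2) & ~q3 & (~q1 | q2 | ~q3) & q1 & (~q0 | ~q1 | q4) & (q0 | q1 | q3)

UNSATISFIABLE

Case q1 = True:
  Clause (~q1) is falsified — contradiction.
Case q1 = False:
  Clause (q1) is falsified — contradiction.
Both cases fail, so the formula is unsatisfiable.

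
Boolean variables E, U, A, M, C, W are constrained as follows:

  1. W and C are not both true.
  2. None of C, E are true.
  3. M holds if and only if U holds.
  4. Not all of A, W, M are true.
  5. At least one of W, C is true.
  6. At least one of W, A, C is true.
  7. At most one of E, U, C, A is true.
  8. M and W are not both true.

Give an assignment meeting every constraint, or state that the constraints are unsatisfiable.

E = False, U = False, A = False, M = False, C = False, W = True

  (1) W=T, C=F — not both ✓
  (2) {C, E}: 0 true — none ✓
  (3) M=F, U=F — same ✓
  (4) {A, W, M}: 1/3 true — not all ✓
  (5) {W, C}: 1 true — at least one ✓
  (6) {W, A, C}: 1 true — at least one ✓
  (7) {E, U, C, A}: 0 true — at most one ✓
  (8) M=F, W=T — not both ✓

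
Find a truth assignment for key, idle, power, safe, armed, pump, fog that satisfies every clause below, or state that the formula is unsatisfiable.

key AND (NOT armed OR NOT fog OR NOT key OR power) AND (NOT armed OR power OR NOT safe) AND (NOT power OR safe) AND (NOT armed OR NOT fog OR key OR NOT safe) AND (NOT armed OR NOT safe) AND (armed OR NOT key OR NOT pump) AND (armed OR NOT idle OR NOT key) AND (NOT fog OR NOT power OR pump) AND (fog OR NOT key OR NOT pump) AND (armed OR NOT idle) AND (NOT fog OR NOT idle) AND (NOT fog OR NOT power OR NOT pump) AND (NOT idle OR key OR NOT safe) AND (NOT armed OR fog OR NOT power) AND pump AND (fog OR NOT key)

Case key = True:
  (pump) forces pump = True.
  (armed OR NOT key OR NOT pump) forces armed = True.
  (NOT armed OR NOT safe) forces safe = False.
  (NOT power OR safe) forces power = False.
  (NOT armed OR NOT fog OR NOT key OR power) forces fog = False.
  Clause (fog OR NOT key OR NOT pump) is falsified — contradiction.
Case key = False:
  Clause (key) is falsified — contradiction.
Both cases fail, so the formula is unsatisfiable.

No satisfying assignment exists.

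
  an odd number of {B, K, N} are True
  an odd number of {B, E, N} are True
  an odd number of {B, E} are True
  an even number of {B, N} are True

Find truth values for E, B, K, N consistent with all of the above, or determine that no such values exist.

E = True; B = False; K = True; N = False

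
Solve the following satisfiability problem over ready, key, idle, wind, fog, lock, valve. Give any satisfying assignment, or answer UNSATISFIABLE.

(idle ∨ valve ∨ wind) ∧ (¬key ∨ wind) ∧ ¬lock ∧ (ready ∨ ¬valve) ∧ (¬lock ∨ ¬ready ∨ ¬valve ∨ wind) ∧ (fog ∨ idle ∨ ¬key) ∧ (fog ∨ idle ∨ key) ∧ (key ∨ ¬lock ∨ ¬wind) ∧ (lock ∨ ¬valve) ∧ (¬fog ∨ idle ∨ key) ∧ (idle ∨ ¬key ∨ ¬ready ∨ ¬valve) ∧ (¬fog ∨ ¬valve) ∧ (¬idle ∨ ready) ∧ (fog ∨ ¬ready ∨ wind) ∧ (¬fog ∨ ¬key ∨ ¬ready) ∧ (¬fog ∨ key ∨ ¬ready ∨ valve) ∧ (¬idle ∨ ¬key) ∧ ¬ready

ready = False, key = True, idle = False, wind = True, fog = True, lock = False, valve = False

Unit clause (¬lock) forces lock = False.
In (lock ∨ ¬valve) only ¬valve is left, so valve = False.
Unit clause (¬ready) forces ready = False.
In (¬idle ∨ ready) only ¬idle is left, so idle = False.
In (idle ∨ valve ∨ wind) only wind is left, so wind = True.
Try key = False:
  (fog ∨ idle ∨ key) forces fog = True.
  clause (¬fog ∨ idle ∨ key) is falsified — backtrack.
So key = True.
  then (fog ∨ idle ∨ ¬key) forces fog = True.
All clauses satisfied.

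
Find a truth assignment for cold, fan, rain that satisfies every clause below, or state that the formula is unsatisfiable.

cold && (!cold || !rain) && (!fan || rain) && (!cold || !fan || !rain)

cold: True; fan: False; rain: False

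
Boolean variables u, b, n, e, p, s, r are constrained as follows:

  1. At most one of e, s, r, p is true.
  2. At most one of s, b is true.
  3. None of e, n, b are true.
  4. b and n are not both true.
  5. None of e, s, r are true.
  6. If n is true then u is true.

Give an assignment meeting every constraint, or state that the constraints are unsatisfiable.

u: False; b: False; n: False; e: False; p: False; s: False; r: False

  (1) {e, s, r, p}: 0 true — at most one ✓
  (2) {s, b}: 0 true — at most one ✓
  (3) {e, n, b}: 0 true — none ✓
  (4) b=F, n=F — not both ✓
  (5) {e, s, r}: 0 true — none ✓
  (6) n=F ⇒ u: vacuous ✓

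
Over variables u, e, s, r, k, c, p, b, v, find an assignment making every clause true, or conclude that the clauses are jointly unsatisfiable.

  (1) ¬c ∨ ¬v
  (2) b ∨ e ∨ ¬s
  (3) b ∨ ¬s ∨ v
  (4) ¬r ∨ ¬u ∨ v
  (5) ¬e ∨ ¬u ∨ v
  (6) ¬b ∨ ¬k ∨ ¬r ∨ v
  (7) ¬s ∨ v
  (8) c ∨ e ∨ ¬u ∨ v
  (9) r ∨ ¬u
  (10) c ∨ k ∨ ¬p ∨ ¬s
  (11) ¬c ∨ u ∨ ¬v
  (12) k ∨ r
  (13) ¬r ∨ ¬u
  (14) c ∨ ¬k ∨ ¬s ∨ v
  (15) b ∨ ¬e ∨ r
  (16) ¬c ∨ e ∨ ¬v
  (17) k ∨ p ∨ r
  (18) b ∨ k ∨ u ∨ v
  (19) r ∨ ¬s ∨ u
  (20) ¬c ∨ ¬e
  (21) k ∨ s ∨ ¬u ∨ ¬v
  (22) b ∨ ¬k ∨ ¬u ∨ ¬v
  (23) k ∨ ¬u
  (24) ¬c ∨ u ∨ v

u = False; e = False; s = False; r = True; k = False; c = False; p = True; b = False; v = True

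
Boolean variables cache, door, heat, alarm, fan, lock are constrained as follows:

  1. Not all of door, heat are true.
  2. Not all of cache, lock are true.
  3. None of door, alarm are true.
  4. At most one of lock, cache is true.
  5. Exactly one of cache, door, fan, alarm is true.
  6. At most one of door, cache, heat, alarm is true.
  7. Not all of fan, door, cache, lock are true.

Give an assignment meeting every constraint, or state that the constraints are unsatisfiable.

cache=T, door=F, heat=F, alarm=F, fan=F, lock=F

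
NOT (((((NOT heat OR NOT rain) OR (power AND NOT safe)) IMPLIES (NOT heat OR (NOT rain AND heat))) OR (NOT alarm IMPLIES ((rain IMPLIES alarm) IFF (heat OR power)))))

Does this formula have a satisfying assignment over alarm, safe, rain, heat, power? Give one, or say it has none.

alarm: False, safe: False, rain: True, heat: True, power: True

  NOT (((((NOT heat OR NOT rain) OR (power AND NOT safe)) IMPLIES (NOT heat OR (NOT rain AND heat))) OR (NOT alarm IMPLIES ((rain IMPLIES alarm) IFF (heat OR power))))) = True
    (((NOT heat OR NOT rain) OR (power AND NOT safe)) IMPLIES (NOT heat OR (NOT rain AND heat))) OR (NOT alarm IMPLIES ((rain IMPLIES alarm) IFF (heat OR power))) = False
      ((NOT heat OR NOT rain) OR (power AND NOT safe)) IMPLIES (NOT heat OR (NOT rain AND heat)) = False
        (NOT heat OR NOT rain) OR (power AND NOT safe) = True
          NOT heat OR NOT rain = False
            NOT heat = False
            NOT rain = False
          power AND NOT safe = True
            NOT safe = True
        NOT heat OR (NOT rain AND heat) = False
          NOT heat = False
          NOT rain AND heat = False
            NOT rain = False
      NOT alarm IMPLIES ((rain IMPLIES alarm) IFF (heat OR power)) = False
        NOT alarm = True
        (rain IMPLIES alarm) IFF (heat OR power) = False
          rain IMPLIES alarm = False
          heat OR power = True
The formula evaluates to True.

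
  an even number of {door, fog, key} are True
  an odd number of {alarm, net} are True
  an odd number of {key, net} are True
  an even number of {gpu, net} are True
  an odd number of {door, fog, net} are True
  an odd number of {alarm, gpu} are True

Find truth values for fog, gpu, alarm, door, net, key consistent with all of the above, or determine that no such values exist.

fog=T, gpu=T, alarm=F, door=T, net=T, key=F

{door, fog, key}: 2 true → even ✓
{alarm, net}: 1 true → odd ✓
{key, net}: 1 true → odd ✓
{gpu, net}: 2 true → even ✓
{door, fog, net}: 3 true → odd ✓
{alarm, gpu}: 1 true → odd ✓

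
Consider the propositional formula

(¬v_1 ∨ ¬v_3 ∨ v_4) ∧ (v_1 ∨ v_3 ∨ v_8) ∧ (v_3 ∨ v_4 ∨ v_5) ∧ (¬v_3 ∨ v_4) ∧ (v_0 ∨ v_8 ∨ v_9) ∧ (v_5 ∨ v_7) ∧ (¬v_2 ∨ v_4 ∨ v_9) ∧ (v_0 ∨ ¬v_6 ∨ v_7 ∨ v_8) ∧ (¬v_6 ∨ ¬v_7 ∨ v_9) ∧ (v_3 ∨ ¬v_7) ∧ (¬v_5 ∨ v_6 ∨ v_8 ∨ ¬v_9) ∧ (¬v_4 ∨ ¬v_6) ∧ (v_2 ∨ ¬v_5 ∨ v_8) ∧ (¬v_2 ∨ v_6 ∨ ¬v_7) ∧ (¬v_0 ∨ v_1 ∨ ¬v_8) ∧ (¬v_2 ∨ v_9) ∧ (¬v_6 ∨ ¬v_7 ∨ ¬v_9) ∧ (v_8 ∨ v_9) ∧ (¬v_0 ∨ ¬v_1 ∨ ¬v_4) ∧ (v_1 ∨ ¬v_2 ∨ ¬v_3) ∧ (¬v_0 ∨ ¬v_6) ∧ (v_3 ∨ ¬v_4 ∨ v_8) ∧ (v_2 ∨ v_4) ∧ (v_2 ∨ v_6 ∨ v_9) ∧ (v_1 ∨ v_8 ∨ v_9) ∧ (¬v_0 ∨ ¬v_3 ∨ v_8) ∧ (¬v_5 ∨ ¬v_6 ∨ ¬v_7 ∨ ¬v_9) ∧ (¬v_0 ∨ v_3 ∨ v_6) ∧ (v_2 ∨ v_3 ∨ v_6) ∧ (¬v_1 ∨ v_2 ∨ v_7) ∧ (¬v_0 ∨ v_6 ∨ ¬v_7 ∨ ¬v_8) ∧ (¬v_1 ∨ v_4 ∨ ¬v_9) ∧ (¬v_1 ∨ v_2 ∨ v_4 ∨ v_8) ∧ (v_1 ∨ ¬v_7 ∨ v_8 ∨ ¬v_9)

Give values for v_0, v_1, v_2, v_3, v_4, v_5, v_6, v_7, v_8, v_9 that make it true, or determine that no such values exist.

v_0: False, v_1: True, v_2: False, v_3: True, v_4: True, v_5: True, v_6: False, v_7: True, v_8: True, v_9: True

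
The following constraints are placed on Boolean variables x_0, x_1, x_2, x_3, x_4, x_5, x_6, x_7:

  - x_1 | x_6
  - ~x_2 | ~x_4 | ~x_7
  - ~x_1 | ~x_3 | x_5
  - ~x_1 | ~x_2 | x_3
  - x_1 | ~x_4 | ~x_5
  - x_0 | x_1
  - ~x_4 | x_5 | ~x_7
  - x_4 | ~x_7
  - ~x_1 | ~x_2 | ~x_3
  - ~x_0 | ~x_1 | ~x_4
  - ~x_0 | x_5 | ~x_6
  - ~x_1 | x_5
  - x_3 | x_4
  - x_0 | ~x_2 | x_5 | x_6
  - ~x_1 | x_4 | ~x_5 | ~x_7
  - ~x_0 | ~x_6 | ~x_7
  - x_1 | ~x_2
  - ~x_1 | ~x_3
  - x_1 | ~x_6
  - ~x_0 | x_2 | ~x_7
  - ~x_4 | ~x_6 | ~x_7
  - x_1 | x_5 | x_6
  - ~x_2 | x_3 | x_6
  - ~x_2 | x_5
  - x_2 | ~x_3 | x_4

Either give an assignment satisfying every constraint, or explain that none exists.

Set x_0 = False.
  then (x_0 | x_1) forces x_1 = True.
  then (~x_1 | x_5) forces x_5 = True.
  then (~x_1 | ~x_3) forces x_3 = False.
  then (~x_1 | ~x_2 | x_3) forces x_2 = False.
  then (x_3 | x_4) forces x_4 = True.
Set x_6 = False.
Set x_7 = False.
All clauses satisfied.

x_0 = False, x_1 = True, x_2 = False, x_3 = False, x_4 = True, x_5 = True, x_6 = False, x_7 = False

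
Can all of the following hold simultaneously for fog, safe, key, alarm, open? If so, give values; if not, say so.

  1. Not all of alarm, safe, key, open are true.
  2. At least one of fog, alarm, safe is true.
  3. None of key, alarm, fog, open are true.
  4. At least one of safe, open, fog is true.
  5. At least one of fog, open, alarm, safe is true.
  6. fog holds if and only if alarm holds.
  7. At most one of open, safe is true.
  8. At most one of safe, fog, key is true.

fog: False, safe: True, key: False, alarm: False, open: False

  (1) {alarm, safe, key, open}: 1/4 true — not all ✓
  (2) {fog, alarm, safe}: 1 true — at least one ✓
  (3) {key, alarm, fog, open}: 0 true — none ✓
  (4) {safe, open, fog}: 1 true — at least one ✓
  (5) {fog, open, alarm, safe}: 1 true — at least one ✓
  (6) fog=F, alarm=F — same ✓
  (7) {open, safe}: 1 true — at most one ✓
  (8) {safe, fog, key}: 1 true — at most one ✓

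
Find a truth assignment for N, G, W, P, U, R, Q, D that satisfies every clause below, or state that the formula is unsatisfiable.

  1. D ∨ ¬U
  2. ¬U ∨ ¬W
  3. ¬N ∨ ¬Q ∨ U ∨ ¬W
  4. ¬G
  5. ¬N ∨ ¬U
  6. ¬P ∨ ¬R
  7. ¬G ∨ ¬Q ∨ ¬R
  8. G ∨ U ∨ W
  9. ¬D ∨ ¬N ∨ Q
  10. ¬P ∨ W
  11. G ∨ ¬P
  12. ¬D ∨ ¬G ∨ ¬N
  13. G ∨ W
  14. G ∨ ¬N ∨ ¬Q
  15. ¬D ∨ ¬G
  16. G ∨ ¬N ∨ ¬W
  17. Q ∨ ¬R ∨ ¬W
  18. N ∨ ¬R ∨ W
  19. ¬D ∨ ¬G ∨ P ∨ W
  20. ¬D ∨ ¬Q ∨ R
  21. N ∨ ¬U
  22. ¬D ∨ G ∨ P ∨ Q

N=F, G=F, W=T, P=F, U=F, R=F, Q=T, D=F

Unit clause (¬G) forces G = False.
In (G ∨ ¬P) only ¬P is left, so P = False.
In (G ∨ W) only W is left, so W = True.
In (G ∨ ¬N ∨ ¬W) only ¬N is left, so N = False.
In (N ∨ ¬U) only ¬U is left, so U = False.
Set R = False.
Set Q = True.
  then (¬D ∨ ¬Q ∨ R) forces D = False.
All clauses satisfied.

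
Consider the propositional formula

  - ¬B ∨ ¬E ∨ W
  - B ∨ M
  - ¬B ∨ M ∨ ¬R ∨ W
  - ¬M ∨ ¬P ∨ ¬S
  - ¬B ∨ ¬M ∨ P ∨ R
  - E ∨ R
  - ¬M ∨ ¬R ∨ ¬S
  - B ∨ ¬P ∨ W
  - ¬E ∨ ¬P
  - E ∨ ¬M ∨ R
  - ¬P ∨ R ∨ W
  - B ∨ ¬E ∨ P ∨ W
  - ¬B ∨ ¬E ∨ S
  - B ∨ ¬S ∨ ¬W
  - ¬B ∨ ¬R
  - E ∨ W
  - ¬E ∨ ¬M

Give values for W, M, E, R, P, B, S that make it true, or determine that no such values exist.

Try W = False:
  (E ∨ W) forces E = True.
  (¬B ∨ ¬E ∨ W) forces B = False.
  (B ∨ M) forces M = True.
  clause (¬E ∨ ¬M) is falsified — backtrack.
So W = True.
Set M = True.
  then (¬E ∨ ¬M) forces E = False.
  then (E ∨ R) forces R = True.
  then (¬M ∨ ¬R ∨ ¬S) forces S = False.
  then (¬B ∨ ¬R) forces B = False.
Set P = True.
All clauses satisfied.

W=T, M=T, E=F, R=T, P=T, B=F, S=F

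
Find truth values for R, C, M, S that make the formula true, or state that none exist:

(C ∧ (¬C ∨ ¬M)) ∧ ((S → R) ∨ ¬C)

R: False, C: True, M: False, S: False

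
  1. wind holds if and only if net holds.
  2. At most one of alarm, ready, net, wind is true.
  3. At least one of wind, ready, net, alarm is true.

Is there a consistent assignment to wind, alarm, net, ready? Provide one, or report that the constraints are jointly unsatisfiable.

wind=F, alarm=T, net=F, ready=F

  (1) wind=F, net=F — same ✓
  (2) {alarm, ready, net, wind}: 1 true — at most one ✓
  (3) {wind, ready, net, alarm}: 1 true — at least one ✓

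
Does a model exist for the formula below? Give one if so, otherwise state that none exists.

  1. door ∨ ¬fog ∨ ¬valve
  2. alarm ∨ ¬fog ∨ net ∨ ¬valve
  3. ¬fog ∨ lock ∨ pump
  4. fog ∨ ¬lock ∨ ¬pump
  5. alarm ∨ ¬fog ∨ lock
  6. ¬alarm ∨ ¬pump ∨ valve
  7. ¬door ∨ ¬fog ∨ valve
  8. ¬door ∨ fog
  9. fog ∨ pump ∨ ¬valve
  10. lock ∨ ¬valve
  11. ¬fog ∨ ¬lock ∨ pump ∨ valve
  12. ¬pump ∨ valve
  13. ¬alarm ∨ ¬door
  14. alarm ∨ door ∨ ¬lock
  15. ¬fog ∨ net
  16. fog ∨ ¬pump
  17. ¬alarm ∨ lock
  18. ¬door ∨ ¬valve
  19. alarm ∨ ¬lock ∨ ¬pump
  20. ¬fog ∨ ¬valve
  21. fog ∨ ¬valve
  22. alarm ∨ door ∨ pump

Try valve = True:
  (lock ∨ ¬valve) forces lock = True.
  (¬door ∨ ¬valve) forces door = False.
  (door ∨ ¬fog ∨ ¬valve) forces fog = False.
  clause (fog ∨ ¬valve) is falsified — backtrack.
So valve = False.
  then (¬pump ∨ valve) forces pump = False.
Set alarm = True.
  then (¬alarm ∨ ¬door) forces door = False.
  then (¬alarm ∨ lock) forces lock = True.
  then (¬fog ∨ ¬lock ∨ pump ∨ valve) forces fog = False.
Set net = True.
All clauses satisfied.

valve = False, alarm = True, fog = False, net = True, door = False, pump = False, lock = True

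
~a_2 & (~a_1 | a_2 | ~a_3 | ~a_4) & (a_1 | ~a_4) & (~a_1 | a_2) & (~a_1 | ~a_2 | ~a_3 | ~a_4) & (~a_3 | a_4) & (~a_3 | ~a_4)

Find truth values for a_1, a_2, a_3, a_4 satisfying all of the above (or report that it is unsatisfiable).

Unit clause (~a_2) forces a_2 = False.
In (~a_1 | a_2) only ~a_1 is left, so a_1 = False.
In (a_1 | ~a_4) only ~a_4 is left, so a_4 = False.
In (~a_3 | a_4) only ~a_3 is left, so a_3 = False.
All clauses satisfied.

a_1 = False, a_2 = False, a_3 = False, a_4 = False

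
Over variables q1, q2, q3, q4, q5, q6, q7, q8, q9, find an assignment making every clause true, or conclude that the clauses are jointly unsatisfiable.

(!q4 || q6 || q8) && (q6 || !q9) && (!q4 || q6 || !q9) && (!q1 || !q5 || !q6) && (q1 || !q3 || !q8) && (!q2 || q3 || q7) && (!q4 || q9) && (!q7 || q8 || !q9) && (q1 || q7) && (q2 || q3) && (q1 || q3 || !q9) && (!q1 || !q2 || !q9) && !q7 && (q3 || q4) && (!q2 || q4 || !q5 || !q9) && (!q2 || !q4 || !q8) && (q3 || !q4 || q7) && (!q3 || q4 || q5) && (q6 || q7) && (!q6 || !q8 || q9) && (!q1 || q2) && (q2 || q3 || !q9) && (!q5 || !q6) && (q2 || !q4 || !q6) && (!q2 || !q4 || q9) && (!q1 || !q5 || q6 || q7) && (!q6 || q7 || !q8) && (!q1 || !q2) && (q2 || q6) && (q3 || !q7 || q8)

Case q7 = True:
  Clause (!q7) is falsified — contradiction.
Case q7 = False:
  (q1 || q7) forces q1 = True.
  (q6 || q7) forces q6 = True.
  (!q1 || !q5 || !q6) forces q5 = False.
  (!q1 || q2) forces q2 = True.
  Clause (!q1 || !q2) is falsified — contradiction.
Both cases fail, so the formula is unsatisfiable.

Unsatisfiable — no assignment works.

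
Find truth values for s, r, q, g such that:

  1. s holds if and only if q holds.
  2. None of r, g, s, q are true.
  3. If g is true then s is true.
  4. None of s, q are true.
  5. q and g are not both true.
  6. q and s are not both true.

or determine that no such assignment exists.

s=F, r=F, q=F, g=F

  (1) s=F, q=F — same ✓
  (2) {r, g, s, q}: 0 true — none ✓
  (3) g=F ⇒ s: vacuous ✓
  (4) {s, q}: 0 true — none ✓
  (5) q=F, g=F — not both ✓
  (6) q=F, s=F — not both ✓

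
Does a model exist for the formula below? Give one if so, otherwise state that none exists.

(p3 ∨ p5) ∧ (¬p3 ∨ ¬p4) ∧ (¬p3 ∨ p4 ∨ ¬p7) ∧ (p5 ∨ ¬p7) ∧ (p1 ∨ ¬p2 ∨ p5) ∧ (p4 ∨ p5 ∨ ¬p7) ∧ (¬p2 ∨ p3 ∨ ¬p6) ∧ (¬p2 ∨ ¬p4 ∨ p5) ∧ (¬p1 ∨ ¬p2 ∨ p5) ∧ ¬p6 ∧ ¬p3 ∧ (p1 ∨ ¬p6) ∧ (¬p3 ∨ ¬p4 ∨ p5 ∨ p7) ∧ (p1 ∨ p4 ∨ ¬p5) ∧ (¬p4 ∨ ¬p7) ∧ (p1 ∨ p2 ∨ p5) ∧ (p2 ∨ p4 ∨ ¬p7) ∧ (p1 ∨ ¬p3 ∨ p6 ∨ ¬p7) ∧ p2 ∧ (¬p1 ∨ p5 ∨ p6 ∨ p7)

Unit clause (¬p6) forces p6 = False.
Unit clause (¬p3) forces p3 = False.
Unit clause (p2) forces p2 = True.
In (p3 ∨ p5) only p5 is left, so p5 = True.
Set p1 = True.
Set p4 = False.
Set p7 = False.
All clauses satisfied.

p1 = True, p2 = True, p3 = False, p4 = False, p5 = True, p6 = False, p7 = False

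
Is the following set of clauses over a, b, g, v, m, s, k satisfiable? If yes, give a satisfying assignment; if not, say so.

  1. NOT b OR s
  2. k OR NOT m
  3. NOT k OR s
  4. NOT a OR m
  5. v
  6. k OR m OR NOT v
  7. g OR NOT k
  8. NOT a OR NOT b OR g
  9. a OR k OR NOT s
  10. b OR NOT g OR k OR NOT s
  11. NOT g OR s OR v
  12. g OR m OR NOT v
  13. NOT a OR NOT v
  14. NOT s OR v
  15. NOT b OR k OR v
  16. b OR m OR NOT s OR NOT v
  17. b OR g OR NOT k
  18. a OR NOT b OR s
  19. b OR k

Unit clause (v) forces v = True.
In (NOT a OR NOT v) only NOT a is left, so a = False.
Set b = True.
  then (NOT b OR s) forces s = True.
  then (a OR k OR NOT s) forces k = True.
  then (g OR NOT k) forces g = True.
Set m = False.
All clauses satisfied.

a: False; b: True; g: True; v: True; m: False; s: True; k: True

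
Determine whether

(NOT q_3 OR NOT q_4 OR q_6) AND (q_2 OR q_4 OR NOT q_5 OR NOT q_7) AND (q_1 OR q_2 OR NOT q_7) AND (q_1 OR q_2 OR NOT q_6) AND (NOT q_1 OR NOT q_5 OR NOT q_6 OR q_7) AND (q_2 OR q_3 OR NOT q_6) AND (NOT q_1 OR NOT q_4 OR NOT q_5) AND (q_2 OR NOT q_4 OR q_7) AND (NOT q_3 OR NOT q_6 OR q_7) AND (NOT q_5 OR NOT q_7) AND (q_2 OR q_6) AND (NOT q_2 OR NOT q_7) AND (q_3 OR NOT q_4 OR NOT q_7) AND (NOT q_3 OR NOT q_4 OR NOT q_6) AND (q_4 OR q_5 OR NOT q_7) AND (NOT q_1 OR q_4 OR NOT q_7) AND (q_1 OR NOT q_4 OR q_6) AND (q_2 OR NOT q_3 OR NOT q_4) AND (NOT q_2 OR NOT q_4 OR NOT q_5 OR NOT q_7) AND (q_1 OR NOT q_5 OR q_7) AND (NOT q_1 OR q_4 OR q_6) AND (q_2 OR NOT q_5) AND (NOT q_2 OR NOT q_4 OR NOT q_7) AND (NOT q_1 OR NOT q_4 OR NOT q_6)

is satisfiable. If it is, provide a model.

q_1=F, q_2=T, q_3=F, q_4=T, q_5=F, q_6=T, q_7=F

Set q_1 = False.
Try q_2 = False:
  (q_1 OR q_2 OR NOT q_7) forces q_7 = False.
  (q_1 OR q_2 OR NOT q_6) forces q_6 = False.
  clause (q_2 OR q_6) is falsified — backtrack.
So q_2 = True.
  then (NOT q_2 OR NOT q_7) forces q_7 = False.
  then (q_1 OR NOT q_5 OR q_7) forces q_5 = False.
Set q_3 = False.
Set q_4 = True.
  then (q_1 OR NOT q_4 OR q_6) forces q_6 = True.
All clauses satisfied.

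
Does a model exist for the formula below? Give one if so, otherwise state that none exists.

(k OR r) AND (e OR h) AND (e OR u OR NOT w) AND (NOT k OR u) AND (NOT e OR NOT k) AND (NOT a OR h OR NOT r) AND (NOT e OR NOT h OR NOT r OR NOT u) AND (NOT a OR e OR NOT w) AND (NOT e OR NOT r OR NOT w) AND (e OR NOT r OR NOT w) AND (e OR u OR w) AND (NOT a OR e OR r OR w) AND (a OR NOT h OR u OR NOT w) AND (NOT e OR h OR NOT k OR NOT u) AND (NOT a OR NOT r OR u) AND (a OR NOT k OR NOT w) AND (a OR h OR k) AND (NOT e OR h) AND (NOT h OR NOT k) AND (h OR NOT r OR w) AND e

a = False, h = True, w = False, e = True, r = True, k = False, u = False

Unit clause (e) forces e = True.
In (NOT e OR NOT k) only NOT k is left, so k = False.
In (NOT e OR h) only h is left, so h = True.
In (k OR r) only r is left, so r = True.
In (NOT e OR NOT h OR NOT r OR NOT u) only NOT u is left, so u = False.
In (NOT e OR NOT r OR NOT w) only NOT w is left, so w = False.
In (NOT a OR NOT r OR u) only NOT a is left, so a = False.
All clauses satisfied.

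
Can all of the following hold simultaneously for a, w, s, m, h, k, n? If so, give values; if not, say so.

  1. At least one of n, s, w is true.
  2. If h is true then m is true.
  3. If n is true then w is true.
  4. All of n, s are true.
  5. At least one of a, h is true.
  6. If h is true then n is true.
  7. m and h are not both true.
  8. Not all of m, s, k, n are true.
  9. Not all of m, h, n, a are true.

a = True; w = True; s = True; m = False; h = False; k = True; n = True

  (1) {n, s, w}: 3 true — at least one ✓
  (2) h=F ⇒ m: vacuous ✓
  (3) n=T ⇒ w: T ✓
  (4) {n, s}: all 2 true ✓
  (5) {a, h}: 1 true — at least one ✓
  (6) h=F ⇒ n: vacuous ✓
  (7) m=F, h=F — not both ✓
  (8) {m, s, k, n}: 3/4 true — not all ✓
  (9) {m, h, n, a}: 2/4 true — not all ✓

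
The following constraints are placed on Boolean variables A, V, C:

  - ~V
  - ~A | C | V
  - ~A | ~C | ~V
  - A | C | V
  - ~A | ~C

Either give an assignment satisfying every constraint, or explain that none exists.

A=F; V=F; C=T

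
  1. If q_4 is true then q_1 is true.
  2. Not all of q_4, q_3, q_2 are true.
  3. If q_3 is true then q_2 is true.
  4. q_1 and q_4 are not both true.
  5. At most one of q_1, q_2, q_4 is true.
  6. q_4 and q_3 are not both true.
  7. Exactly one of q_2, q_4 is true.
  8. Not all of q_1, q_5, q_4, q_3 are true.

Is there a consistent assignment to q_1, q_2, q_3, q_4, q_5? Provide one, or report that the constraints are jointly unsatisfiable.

q_1 = False; q_2 = True; q_3 = False; q_4 = False; q_5 = False

  (1) q_4=F ⇒ q_1: vacuous ✓
  (2) {q_4, q_3, q_2}: 1/3 true — not all ✓
  (3) q_3=F ⇒ q_2: vacuous ✓
  (4) q_1=F, q_4=F — not both ✓
  (5) {q_1, q_2, q_4}: 1 true — at most one ✓
  (6) q_4=F, q_3=F — not both ✓
  (7) {q_2, q_4}: 1 true — exactly one ✓
  (8) {q_1, q_5, q_4, q_3}: 0/4 true — not all ✓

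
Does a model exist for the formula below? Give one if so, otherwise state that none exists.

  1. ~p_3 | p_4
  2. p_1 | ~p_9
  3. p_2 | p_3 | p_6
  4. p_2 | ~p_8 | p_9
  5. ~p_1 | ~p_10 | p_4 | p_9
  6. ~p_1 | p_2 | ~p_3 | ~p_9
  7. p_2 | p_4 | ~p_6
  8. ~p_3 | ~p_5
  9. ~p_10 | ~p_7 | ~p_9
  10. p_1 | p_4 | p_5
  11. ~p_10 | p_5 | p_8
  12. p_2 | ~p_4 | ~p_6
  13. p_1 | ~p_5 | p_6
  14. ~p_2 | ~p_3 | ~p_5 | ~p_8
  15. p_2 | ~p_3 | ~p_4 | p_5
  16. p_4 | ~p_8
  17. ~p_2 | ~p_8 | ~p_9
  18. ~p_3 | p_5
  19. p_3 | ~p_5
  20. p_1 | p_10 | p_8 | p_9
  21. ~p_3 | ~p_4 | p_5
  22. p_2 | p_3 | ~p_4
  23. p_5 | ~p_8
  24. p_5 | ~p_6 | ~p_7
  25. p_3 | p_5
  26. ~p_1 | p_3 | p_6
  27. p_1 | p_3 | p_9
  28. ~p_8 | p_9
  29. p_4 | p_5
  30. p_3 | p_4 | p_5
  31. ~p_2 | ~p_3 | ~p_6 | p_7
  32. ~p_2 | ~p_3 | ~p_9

UNSATISFIABLE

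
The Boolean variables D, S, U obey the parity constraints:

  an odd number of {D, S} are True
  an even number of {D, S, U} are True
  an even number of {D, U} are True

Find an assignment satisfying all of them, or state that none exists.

D = True; S = False; U = True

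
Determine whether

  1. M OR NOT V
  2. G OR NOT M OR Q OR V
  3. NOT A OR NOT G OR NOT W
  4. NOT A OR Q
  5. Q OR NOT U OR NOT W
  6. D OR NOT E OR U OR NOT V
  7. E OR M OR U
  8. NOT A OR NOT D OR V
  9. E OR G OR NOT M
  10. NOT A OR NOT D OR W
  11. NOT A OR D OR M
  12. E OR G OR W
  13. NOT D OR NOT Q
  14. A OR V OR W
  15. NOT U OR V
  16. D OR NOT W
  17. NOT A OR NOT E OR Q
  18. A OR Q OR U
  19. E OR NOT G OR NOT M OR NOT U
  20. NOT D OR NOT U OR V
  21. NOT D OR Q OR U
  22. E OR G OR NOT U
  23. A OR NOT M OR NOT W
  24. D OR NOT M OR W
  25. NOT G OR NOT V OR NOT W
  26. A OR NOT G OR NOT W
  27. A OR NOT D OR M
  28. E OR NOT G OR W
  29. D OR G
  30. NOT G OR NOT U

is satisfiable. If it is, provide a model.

V=T, D=T, A=F, M=T, E=T, W=F, Q=F, G=F, U=T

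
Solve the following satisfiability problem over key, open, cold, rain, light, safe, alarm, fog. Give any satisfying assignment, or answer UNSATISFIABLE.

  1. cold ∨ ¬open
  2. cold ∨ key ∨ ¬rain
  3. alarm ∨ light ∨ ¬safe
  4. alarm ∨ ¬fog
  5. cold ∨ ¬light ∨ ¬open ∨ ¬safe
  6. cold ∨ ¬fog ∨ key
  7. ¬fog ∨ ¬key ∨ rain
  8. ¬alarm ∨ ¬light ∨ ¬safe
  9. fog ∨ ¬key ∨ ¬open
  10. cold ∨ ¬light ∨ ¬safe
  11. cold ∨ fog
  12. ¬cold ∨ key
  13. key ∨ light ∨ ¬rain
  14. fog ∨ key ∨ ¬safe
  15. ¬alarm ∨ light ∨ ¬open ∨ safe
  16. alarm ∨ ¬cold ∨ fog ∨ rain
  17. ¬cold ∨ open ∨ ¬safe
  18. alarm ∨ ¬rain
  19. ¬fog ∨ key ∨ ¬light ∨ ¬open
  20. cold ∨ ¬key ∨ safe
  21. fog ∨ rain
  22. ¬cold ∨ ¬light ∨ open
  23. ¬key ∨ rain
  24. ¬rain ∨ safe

Try key = False:
  (¬cold ∨ key) forces cold = False.
  (cold ∨ ¬open) forces open = False.
  (cold ∨ key ∨ ¬rain) forces rain = False.
  (cold ∨ ¬fog ∨ key) forces fog = False.
  clause (cold ∨ fog) is falsified — backtrack.
So key = True.
  then (¬key ∨ rain) forces rain = True.
  then (¬rain ∨ safe) forces safe = True.
  then (alarm ∨ ¬rain) forces alarm = True.
  then (¬alarm ∨ ¬light ∨ ¬safe) forces light = False.
Set open = True.
  then (cold ∨ ¬open) forces cold = True.
  then (fog ∨ ¬key ∨ ¬open) forces fog = True.
All clauses satisfied.

key = True, open = True, cold = True, rain = True, light = False, safe = True, alarm = True, fog = True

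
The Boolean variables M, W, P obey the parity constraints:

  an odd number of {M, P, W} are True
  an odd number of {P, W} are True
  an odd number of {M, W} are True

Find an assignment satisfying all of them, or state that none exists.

M = False; W = True; P = False

{M, P, W}: 1 true → odd ✓
{P, W}: 1 true → odd ✓
{M, W}: 1 true → odd ✓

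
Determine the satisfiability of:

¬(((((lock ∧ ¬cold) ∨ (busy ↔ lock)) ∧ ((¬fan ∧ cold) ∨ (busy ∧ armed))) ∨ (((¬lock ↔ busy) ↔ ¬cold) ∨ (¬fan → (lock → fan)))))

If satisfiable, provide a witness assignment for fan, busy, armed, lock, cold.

fan=F, busy=F, armed=T, lock=T, cold=T

  ¬(((((lock ∧ ¬cold) ∨ (busy ↔ lock)) ∧ ((¬fan ∧ cold) ∨ (busy ∧ armed))) ∨ (((¬lock ↔ busy) ↔ ¬cold) ∨ (¬fan → (lock → fan))))) = True
    (((lock ∧ ¬cold) ∨ (busy ↔ lock)) ∧ ((¬fan ∧ cold) ∨ (busy ∧ armed))) ∨ (((¬lock ↔ busy) ↔ ¬cold) ∨ (¬fan → (lock → fan))) = False
      ((lock ∧ ¬cold) ∨ (busy ↔ lock)) ∧ ((¬fan ∧ cold) ∨ (busy ∧ armed)) = False
        (lock ∧ ¬cold) ∨ (busy ↔ lock) = False
          lock ∧ ¬cold = False
            ¬cold = False
          busy ↔ lock = False
        (¬fan ∧ cold) ∨ (busy ∧ armed) = True
          ¬fan ∧ cold = True
            ¬fan = True
          busy ∧ armed = False
      ((¬lock ↔ busy) ↔ ¬cold) ∨ (¬fan → (lock → fan)) = False
        (¬lock ↔ busy) ↔ ¬cold = False
          ¬lock ↔ busy = True
            ¬lock = False
          ¬cold = False
        ¬fan → (lock → fan) = False
          ¬fan = True
          lock → fan = False
The formula evaluates to True.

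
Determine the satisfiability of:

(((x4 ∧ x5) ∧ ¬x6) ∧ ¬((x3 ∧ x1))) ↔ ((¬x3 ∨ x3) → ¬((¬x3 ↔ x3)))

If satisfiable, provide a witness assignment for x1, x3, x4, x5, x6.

x1 = False, x3 = True, x4 = True, x5 = True, x6 = False

  (((x4 ∧ x5) ∧ ¬x6) ∧ ¬((x3 ∧ x1))) ↔ ((¬x3 ∨ x3) → ¬((¬x3 ↔ x3))) = True
    ((x4 ∧ x5) ∧ ¬x6) ∧ ¬((x3 ∧ x1)) = True
      (x4 ∧ x5) ∧ ¬x6 = True
        x4 ∧ x5 = True
        ¬x6 = True
      ¬((x3 ∧ x1)) = True
        x3 ∧ x1 = False
    (¬x3 ∨ x3) → ¬((¬x3 ↔ x3)) = True
      ¬x3 ∨ x3 = True
        ¬x3 = False
      ¬((¬x3 ↔ x3)) = True
        ¬x3 ↔ x3 = False
          ¬x3 = False
The formula evaluates to True.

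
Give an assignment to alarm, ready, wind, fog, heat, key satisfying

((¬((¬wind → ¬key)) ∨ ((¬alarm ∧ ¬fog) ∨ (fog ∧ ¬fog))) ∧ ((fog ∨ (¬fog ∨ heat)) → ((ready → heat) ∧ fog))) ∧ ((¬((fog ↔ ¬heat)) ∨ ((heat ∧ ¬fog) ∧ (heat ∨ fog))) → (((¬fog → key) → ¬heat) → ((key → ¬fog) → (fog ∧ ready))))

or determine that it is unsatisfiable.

alarm=F, ready=T, wind=F, fog=T, heat=T, key=T

  (¬((¬wind → ¬key)) ∨ ((¬alarm ∧ ¬fog) ∨ (fog ∧ ¬fog))) ∧ ((fog ∨ (¬fog ∨ heat)) → ((ready → heat) ∧ fog)) = True
    ¬((¬wind → ¬key)) ∨ ((¬alarm ∧ ¬fog) ∨ (fog ∧ ¬fog)) = True
      ¬((¬wind → ¬key)) = True
        ¬wind → ¬key = False
          ¬wind = True
          ¬key = False
      (¬alarm ∧ ¬fog) ∨ (fog ∧ ¬fog) = False
        ¬alarm ∧ ¬fog = False
          ¬alarm = True
          ¬fog = False
        fog ∧ ¬fog = False
          ¬fog = False
    (fog ∨ (¬fog ∨ heat)) → ((ready → heat) ∧ fog) = True
      fog ∨ (¬fog ∨ heat) = True
        ¬fog ∨ heat = True
          ¬fog = False
      (ready → heat) ∧ fog = True
        ready → heat = True
  (¬((fog ↔ ¬heat)) ∨ ((heat ∧ ¬fog) ∧ (heat ∨ fog))) → (((¬fog → key) → ¬heat) → ((key → ¬fog) → (fog ∧ ready))) = True
    ¬((fog ↔ ¬heat)) ∨ ((heat ∧ ¬fog) ∧ (heat ∨ fog)) = True
      ¬((fog ↔ ¬heat)) = True
        fog ↔ ¬heat = False
          ¬heat = False
      (heat ∧ ¬fog) ∧ (heat ∨ fog) = False
        heat ∧ ¬fog = False
          ¬fog = False
        heat ∨ fog = True
    ((¬fog → key) → ¬heat) → ((key → ¬fog) → (fog ∧ ready)) = True
      (¬fog → key) → ¬heat = False
        ¬fog → key = True
          ¬fog = False
        ¬heat = False
      (key → ¬fog) → (fog ∧ ready) = True
        key → ¬fog = False
          ¬fog = False
        fog ∧ ready = True
Both conjuncts True, so the formula holds.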